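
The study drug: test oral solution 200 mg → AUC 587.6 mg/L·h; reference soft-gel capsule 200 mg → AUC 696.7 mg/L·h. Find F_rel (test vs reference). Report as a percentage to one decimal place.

F_rel = (AUC_test/D_test) / (AUC_ref/D_ref)
      = (587.6/200) / (696.7/200)
      = 2.938 / 3.4835 = 0.8434 = 84.34%

F_rel = 84.3%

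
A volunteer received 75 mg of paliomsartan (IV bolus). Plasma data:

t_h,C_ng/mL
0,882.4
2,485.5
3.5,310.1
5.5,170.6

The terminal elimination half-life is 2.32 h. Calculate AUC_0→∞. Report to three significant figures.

Trapezoidal AUC_0→5.5:
  [0→2]: (882.4+485.5)/2 × 2 = 1367.9
  [2→3.5]: (485.5+310.1)/2 × 1.5 = 596.7
  [3.5→5.5]: (310.1+170.6)/2 × 2 = 480.7
  Sum = 2445.3 ng/mL·h
k_e = ln2 / t½ = 0.693147 / 2.32 = 0.2988 h^-1
Extrapolated tail: C_last / k_e = 170.6 / 0.2988 = 570.950
AUC_0→∞ = 2445.3 + 570.950 = 3016.25 ng/mL·h

AUC = 3020 ng/mL·h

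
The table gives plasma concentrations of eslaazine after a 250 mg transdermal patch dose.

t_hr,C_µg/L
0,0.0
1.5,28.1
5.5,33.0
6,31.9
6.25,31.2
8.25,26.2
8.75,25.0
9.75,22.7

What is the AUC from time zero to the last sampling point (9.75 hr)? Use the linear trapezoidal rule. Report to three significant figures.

AUC = 261 µg/L·hr

Trapezoidal AUC_0→9.75:
  [0→1.5]: (0.0+28.1)/2 × 1.5 = 21.075
  [1.5→5.5]: (28.1+33.0)/2 × 4 = 122.2
  [5.5→6]: (33.0+31.9)/2 × 0.5 = 16.225
  [6→6.25]: (31.9+31.2)/2 × 0.25 = 7.8875
  [6.25→8.25]: (31.2+26.2)/2 × 2 = 57.4
  [8.25→8.75]: (26.2+25.0)/2 × 0.5 = 12.8
  [8.75→9.75]: (25.0+22.7)/2 × 1 = 23.85
  Sum = 261.4375 µg/L·hr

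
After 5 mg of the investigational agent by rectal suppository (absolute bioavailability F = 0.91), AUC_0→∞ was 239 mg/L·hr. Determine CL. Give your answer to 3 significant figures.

CL = F × Dose / AUC_0→∞
   = 0.91 × 5 / 239 = 0.0190377 L/hr

CL = 0.0190 L/hr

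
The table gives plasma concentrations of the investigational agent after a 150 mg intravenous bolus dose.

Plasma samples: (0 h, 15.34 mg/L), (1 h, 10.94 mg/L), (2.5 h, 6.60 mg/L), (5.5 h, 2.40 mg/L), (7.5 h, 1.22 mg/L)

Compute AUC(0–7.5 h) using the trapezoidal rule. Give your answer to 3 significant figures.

Trapezoidal AUC_0→7.5:
  [0→1]: (15.34+10.94)/2 × 1 = 13.14
  [1→2.5]: (10.94+6.60)/2 × 1.5 = 13.155
  [2.5→5.5]: (6.60+2.40)/2 × 3 = 13.5
  [5.5→7.5]: (2.40+1.22)/2 × 2 = 3.62
  Sum = 43.415 mg/L·h

AUC = 43.4 mg/L·h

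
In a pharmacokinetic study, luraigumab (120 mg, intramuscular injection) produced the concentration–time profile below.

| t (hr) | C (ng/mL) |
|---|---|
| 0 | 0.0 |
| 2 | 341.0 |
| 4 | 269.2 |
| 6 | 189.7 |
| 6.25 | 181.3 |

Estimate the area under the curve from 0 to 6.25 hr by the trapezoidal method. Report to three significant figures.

Trapezoidal AUC_0→6.25:
  [0→2]: (0.0+341.0)/2 × 2 = 341.0
  [2→4]: (341.0+269.2)/2 × 2 = 610.2
  [4→6]: (269.2+189.7)/2 × 2 = 458.9
  [6→6.25]: (189.7+181.3)/2 × 0.25 = 46.375
  Sum = 1456.475 ng/mL·hr

AUC = 1460 ng/mL·hr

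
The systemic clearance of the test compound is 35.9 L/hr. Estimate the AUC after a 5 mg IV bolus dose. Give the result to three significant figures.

AUC = 0.139 mg/L·hr

AUC_0→∞ = Dose_iv / CL
        = 5 / 35.9 = 0.139276 mg/L·hr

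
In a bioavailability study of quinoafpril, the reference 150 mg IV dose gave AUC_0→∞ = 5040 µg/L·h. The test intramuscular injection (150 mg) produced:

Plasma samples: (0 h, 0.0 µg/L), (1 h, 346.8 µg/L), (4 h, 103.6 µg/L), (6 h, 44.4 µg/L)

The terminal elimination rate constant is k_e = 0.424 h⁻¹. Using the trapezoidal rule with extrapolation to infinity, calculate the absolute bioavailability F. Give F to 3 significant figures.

F = 0.219

Trapezoidal AUC_0→6 (intramuscular injection):
  [0→1]: (0.0+346.8)/2 × 1 = 173.4
  [1→4]: (346.8+103.6)/2 × 3 = 675.6
  [4→6]: (103.6+44.4)/2 × 2 = 148.0
  Sum = 997.0 µg/L·h
Tail: C_last/k_e = 44.4/0.424 = 104.717
AUC_0→∞ (intramuscular injection) = 997.0 + 104.717 = 1101.717 µg/L·h
F = (AUC_ev/D_ev)/(AUC_iv/D_iv) = (1101.717/150)/(5040/150) = 7.34478/33.6 = 0.2186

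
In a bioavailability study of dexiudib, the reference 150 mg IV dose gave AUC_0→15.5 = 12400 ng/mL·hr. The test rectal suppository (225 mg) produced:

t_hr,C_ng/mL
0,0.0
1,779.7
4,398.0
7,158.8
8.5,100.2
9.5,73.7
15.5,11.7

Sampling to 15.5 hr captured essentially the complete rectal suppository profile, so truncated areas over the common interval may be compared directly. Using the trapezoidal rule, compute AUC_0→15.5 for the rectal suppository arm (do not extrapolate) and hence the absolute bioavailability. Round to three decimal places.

Trapezoidal AUC_0→15.5 (rectal suppository):
  [0→1]: (0.0+779.7)/2 × 1 = 389.85
  [1→4]: (779.7+398.0)/2 × 3 = 1766.55
  [4→7]: (398.0+158.8)/2 × 3 = 835.2
  [7→8.5]: (158.8+100.2)/2 × 1.5 = 194.25
  [8.5→9.5]: (100.2+73.7)/2 × 1 = 86.95
  [9.5→15.5]: (73.7+11.7)/2 × 6 = 256.2
  Sum = 3529.0 ng/mL·hr
F = (AUC_ev/D_ev)/(AUC_iv/D_iv) = (3529.0/225)/(12400/150) = 15.6844/82.6667 = 0.1897

F = 0.190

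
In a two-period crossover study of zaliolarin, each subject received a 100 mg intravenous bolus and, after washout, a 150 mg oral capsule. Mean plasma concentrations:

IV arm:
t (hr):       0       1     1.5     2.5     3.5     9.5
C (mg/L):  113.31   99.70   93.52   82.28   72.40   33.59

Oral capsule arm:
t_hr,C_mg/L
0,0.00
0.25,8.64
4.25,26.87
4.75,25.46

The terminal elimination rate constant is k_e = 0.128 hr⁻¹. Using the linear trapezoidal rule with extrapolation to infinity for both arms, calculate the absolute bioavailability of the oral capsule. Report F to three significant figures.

F = 0.210

Trapezoidal AUC_0→9.5 (IV):
  [0→1]: (113.31+99.70)/2 × 1 = 106.505
  [1→1.5]: (99.70+93.52)/2 × 0.5 = 48.305
  [1.5→2.5]: (93.52+82.28)/2 × 1 = 87.9
  [2.5→3.5]: (82.28+72.40)/2 × 1 = 77.34
  [3.5→9.5]: (72.40+33.59)/2 × 6 = 317.97
  Sum = 638.02 mg/L·hr
IV tail: 33.59/0.128 = 262.422; AUC_iv,0→∞ = 638.02 + 262.422 = 900.442 mg/L·hr
Trapezoidal AUC_0→4.75 (oral capsule):
  [0→0.25]: (0.00+8.64)/2 × 0.25 = 1.08
  [0.25→4.25]: (8.64+26.87)/2 × 4 = 71.02
  [4.25→4.75]: (26.87+25.46)/2 × 0.5 = 13.0825
  Sum = 85.1825 mg/L·hr
oral capsule tail: 25.46/0.128 = 198.906; AUC_ev,0→∞ = 85.1825 + 198.906 = 284.0885 mg/L·hr
F = (AUC_ev/D_ev)/(AUC_iv/D_iv) = (284.0885/150)/(900.442/100) = 1.89392/9.00442 = 0.2103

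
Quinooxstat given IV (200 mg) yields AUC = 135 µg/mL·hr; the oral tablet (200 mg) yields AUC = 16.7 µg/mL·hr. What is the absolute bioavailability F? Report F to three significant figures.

F = 0.124

F = (AUC_ev / D_ev) / (AUC_iv / D_iv)
  = (16.7/200) / (135/200)
  = 0.0835 / 0.675 = 0.1237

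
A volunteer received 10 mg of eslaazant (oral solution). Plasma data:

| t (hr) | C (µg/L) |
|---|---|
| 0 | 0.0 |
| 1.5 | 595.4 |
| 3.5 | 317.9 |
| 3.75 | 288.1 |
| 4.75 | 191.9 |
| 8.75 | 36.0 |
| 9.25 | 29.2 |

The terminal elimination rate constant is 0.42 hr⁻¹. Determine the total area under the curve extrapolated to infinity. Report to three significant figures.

Trapezoidal AUC_0→9.25:
  [0→1.5]: (0.0+595.4)/2 × 1.5 = 446.55
  [1.5→3.5]: (595.4+317.9)/2 × 2 = 913.3
  [3.5→3.75]: (317.9+288.1)/2 × 0.25 = 75.75
  [3.75→4.75]: (288.1+191.9)/2 × 1 = 240.0
  [4.75→8.75]: (191.9+36.0)/2 × 4 = 455.8
  [8.75→9.25]: (36.0+29.2)/2 × 0.5 = 16.3
  Sum = 2147.7 µg/L·hr
Extrapolated tail: C_last / k_e = 29.2 / 0.42 = 69.524
AUC_0→∞ = 2147.7 + 69.524 = 2217.224 µg/L·hr

AUC = 2220 µg/L·hr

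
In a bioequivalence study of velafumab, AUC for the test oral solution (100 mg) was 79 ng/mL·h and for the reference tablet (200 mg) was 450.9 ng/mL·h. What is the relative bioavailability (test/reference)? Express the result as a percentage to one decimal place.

F_rel = 35.0%

F_rel = (AUC_test/D_test) / (AUC_ref/D_ref)
      = (79/100) / (450.9/200)
      = 0.79 / 2.2545 = 0.3504 = 35.04%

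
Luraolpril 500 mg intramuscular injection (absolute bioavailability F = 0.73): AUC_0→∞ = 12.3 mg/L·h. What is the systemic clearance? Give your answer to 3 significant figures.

CL = F × Dose / AUC_0→∞
   = 0.73 × 500 / 12.3 = 29.6748 L/h

CL = 29.7 L/h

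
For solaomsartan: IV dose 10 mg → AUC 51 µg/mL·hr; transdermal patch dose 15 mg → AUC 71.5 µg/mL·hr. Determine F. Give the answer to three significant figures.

F = 0.935

F = (AUC_ev / D_ev) / (AUC_iv / D_iv)
  = (71.5/15) / (51/10)
  = 4.76667 / 5.1 = 0.9346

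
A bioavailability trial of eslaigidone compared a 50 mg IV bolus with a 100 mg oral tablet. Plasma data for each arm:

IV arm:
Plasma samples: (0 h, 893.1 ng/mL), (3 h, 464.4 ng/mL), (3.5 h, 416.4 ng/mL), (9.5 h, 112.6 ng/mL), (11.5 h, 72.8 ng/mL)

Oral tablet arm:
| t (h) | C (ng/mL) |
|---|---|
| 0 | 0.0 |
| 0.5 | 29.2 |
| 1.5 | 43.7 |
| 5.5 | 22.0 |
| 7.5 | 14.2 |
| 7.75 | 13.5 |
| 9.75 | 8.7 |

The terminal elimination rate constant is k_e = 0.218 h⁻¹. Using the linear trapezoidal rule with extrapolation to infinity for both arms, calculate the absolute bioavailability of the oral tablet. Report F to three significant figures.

Trapezoidal AUC_0→11.5 (IV):
  [0→3]: (893.1+464.4)/2 × 3 = 2036.25
  [3→3.5]: (464.4+416.4)/2 × 0.5 = 220.2
  [3.5→9.5]: (416.4+112.6)/2 × 6 = 1587.0
  [9.5→11.5]: (112.6+72.8)/2 × 2 = 185.4
  Sum = 4028.85 ng/mL·h
IV tail: 72.8/0.218 = 333.945; AUC_iv,0→∞ = 4028.85 + 333.945 = 4362.795 ng/mL·h
Trapezoidal AUC_0→9.75 (oral tablet):
  [0→0.5]: (0.0+29.2)/2 × 0.5 = 7.3
  [0.5→1.5]: (29.2+43.7)/2 × 1 = 36.45
  [1.5→5.5]: (43.7+22.0)/2 × 4 = 131.4
  [5.5→7.5]: (22.0+14.2)/2 × 2 = 36.2
  [7.5→7.75]: (14.2+13.5)/2 × 0.25 = 3.4625
  [7.75→9.75]: (13.5+8.7)/2 × 2 = 22.2
  Sum = 237.0125 ng/mL·h
oral tablet tail: 8.7/0.218 = 39.908; AUC_ev,0→∞ = 237.0125 + 39.908 = 276.9205 ng/mL·h
F = (AUC_ev/D_ev)/(AUC_iv/D_iv) = (276.9205/100)/(4362.795/50) = 2.769205/87.2559 = 0.0317

F = 0.0317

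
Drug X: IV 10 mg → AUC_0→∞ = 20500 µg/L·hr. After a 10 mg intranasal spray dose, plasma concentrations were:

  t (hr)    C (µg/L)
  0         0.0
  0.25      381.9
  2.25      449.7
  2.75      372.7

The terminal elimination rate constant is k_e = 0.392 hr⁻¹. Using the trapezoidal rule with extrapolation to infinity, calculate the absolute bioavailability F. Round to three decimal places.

F = 0.099

Trapezoidal AUC_0→2.75 (intranasal spray):
  [0→0.25]: (0.0+381.9)/2 × 0.25 = 47.7375
  [0.25→2.25]: (381.9+449.7)/2 × 2 = 831.6
  [2.25→2.75]: (449.7+372.7)/2 × 0.5 = 205.6
  Sum = 1084.9375 µg/L·hr
Tail: C_last/k_e = 372.7/0.392 = 950.765
AUC_0→∞ (intranasal spray) = 1084.9375 + 950.765 = 2035.7025 µg/L·hr
F = (AUC_ev/D_ev)/(AUC_iv/D_iv) = (2035.7025/10)/(20500/10) = 203.57025/2050 = 0.0993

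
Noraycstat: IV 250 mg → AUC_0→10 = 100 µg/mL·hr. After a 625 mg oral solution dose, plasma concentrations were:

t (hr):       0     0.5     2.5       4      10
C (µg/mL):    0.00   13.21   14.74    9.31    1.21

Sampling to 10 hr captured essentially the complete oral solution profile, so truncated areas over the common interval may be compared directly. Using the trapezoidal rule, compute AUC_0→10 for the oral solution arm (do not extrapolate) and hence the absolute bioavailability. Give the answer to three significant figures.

F = 0.323

Trapezoidal AUC_0→10 (oral solution):
  [0→0.5]: (0.00+13.21)/2 × 0.5 = 3.3025
  [0.5→2.5]: (13.21+14.74)/2 × 2 = 27.95
  [2.5→4]: (14.74+9.31)/2 × 1.5 = 18.0375
  [4→10]: (9.31+1.21)/2 × 6 = 31.56
  Sum = 80.85 µg/mL·hr
F = (AUC_ev/D_ev)/(AUC_iv/D_iv) = (80.85/625)/(100/250) = 0.12936/0.4 = 0.3234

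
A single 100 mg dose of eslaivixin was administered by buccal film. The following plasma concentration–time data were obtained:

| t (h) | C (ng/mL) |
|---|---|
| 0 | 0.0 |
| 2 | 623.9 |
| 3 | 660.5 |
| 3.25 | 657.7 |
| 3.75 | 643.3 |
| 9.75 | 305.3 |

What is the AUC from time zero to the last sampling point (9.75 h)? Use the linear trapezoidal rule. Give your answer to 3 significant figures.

Trapezoidal AUC_0→9.75:
  [0→2]: (0.0+623.9)/2 × 2 = 623.9
  [2→3]: (623.9+660.5)/2 × 1 = 642.2
  [3→3.25]: (660.5+657.7)/2 × 0.25 = 164.775
  [3.25→3.75]: (657.7+643.3)/2 × 0.5 = 325.25
  [3.75→9.75]: (643.3+305.3)/2 × 6 = 2845.8
  Sum = 4601.925 ng/mL·h

AUC = 4600 ng/mL·h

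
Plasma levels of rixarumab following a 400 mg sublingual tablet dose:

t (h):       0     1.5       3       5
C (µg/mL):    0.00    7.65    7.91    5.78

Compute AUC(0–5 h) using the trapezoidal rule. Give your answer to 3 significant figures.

AUC = 31.1 µg/mL·h

Trapezoidal AUC_0→5:
  [0→1.5]: (0.00+7.65)/2 × 1.5 = 5.7375
  [1.5→3]: (7.65+7.91)/2 × 1.5 = 11.67
  [3→5]: (7.91+5.78)/2 × 2 = 13.69
  Sum = 31.0975 µg/mL·h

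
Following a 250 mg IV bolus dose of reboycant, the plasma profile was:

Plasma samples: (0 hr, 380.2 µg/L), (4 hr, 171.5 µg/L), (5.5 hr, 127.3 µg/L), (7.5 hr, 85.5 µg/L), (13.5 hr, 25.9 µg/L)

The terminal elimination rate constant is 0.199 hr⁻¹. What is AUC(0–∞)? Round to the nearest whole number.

Trapezoidal AUC_0→13.5:
  [0→4]: (380.2+171.5)/2 × 4 = 1103.4
  [4→5.5]: (171.5+127.3)/2 × 1.5 = 224.1
  [5.5→7.5]: (127.3+85.5)/2 × 2 = 212.8
  [7.5→13.5]: (85.5+25.9)/2 × 6 = 334.2
  Sum = 1874.5 µg/L·hr
Extrapolated tail: C_last / k_e = 25.9 / 0.199 = 130.151
AUC_0→∞ = 1874.5 + 130.151 = 2004.651 µg/L·hr

AUC = 2005 µg/L·hr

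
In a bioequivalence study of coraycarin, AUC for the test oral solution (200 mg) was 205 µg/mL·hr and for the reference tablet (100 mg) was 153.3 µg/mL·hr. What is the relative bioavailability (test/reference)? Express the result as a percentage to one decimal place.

F_rel = (AUC_test/D_test) / (AUC_ref/D_ref)
      = (205/200) / (153.3/100)
      = 1.025 / 1.533 = 0.6686 = 66.86%

F_rel = 66.9%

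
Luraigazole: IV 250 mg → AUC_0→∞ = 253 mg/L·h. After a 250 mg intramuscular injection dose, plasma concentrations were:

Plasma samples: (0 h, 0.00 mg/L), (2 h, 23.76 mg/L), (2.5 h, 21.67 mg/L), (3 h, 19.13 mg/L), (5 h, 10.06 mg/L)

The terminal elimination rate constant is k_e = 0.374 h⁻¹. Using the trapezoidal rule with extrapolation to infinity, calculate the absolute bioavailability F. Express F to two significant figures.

Trapezoidal AUC_0→5 (intramuscular injection):
  [0→2]: (0.00+23.76)/2 × 2 = 23.76
  [2→2.5]: (23.76+21.67)/2 × 0.5 = 11.3575
  [2.5→3]: (21.67+19.13)/2 × 0.5 = 10.2
  [3→5]: (19.13+10.06)/2 × 2 = 29.19
  Sum = 74.5075 mg/L·h
Tail: C_last/k_e = 10.06/0.374 = 26.898
AUC_0→∞ (intramuscular injection) = 74.5075 + 26.898 = 101.4055 mg/L·h
F = (AUC_ev/D_ev)/(AUC_iv/D_iv) = (101.4055/250)/(253/250) = 0.405622/1.012 = 0.4008

F = 0.40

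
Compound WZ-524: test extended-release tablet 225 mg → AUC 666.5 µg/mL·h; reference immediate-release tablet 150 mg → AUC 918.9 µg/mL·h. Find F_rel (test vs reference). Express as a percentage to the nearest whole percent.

F_rel = 48%

F_rel = (AUC_test/D_test) / (AUC_ref/D_ref)
      = (666.5/225) / (918.9/150)
      = 2.96222 / 6.126 = 0.4835 = 48.35%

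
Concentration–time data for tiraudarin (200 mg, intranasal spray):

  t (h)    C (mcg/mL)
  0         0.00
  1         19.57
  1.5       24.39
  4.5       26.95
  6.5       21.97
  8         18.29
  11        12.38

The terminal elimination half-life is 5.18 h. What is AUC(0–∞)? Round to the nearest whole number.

AUC = 315 mcg/mL·h

Trapezoidal AUC_0→11:
  [0→1]: (0.00+19.57)/2 × 1 = 9.785
  [1→1.5]: (19.57+24.39)/2 × 0.5 = 10.99
  [1.5→4.5]: (24.39+26.95)/2 × 3 = 77.01
  [4.5→6.5]: (26.95+21.97)/2 × 2 = 48.92
  [6.5→8]: (21.97+18.29)/2 × 1.5 = 30.195
  [8→11]: (18.29+12.38)/2 × 3 = 46.005
  Sum = 222.905 mcg/mL·h
k_e = ln2 / t½ = 0.693147 / 5.18 = 0.1338 h^-1
Extrapolated tail: C_last / k_e = 12.38 / 0.1338 = 92.526
AUC_0→∞ = 222.905 + 92.526 = 315.431 mcg/mL·h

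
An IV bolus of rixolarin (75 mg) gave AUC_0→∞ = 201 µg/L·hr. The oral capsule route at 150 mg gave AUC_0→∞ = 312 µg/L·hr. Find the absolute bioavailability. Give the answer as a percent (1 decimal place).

F = (AUC_ev / D_ev) / (AUC_iv / D_iv)
  = (312/150) / (201/75)
  = 2.08 / 2.68 = 0.7761
  = 77.61%

F = 77.6%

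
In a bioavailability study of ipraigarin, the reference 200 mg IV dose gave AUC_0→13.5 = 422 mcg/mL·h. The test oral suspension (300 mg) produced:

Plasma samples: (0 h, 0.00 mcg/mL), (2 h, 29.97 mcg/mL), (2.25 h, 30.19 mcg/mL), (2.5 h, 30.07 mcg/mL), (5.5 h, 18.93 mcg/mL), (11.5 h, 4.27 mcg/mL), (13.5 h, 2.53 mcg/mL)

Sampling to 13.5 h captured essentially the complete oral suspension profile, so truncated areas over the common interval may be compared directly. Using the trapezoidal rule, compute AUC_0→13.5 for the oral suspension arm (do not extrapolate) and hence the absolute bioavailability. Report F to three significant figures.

Trapezoidal AUC_0→13.5 (oral suspension):
  [0→2]: (0.00+29.97)/2 × 2 = 29.97
  [2→2.25]: (29.97+30.19)/2 × 0.25 = 7.52
  [2.25→2.5]: (30.19+30.07)/2 × 0.25 = 7.5325
  [2.5→5.5]: (30.07+18.93)/2 × 3 = 73.5
  [5.5→11.5]: (18.93+4.27)/2 × 6 = 69.6
  [11.5→13.5]: (4.27+2.53)/2 × 2 = 6.8
  Sum = 194.9225 mcg/mL·h
F = (AUC_ev/D_ev)/(AUC_iv/D_iv) = (194.9225/300)/(422/200) = 0.649742/2.11 = 0.3079

F = 0.308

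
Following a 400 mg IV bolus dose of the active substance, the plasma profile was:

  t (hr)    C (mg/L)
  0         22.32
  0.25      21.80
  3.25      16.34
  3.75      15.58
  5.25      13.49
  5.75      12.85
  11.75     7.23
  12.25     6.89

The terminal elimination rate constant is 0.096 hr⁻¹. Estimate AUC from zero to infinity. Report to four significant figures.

AUC = 234.6 mg/L·hr

Trapezoidal AUC_0→12.25:
  [0→0.25]: (22.32+21.80)/2 × 0.25 = 5.515
  [0.25→3.25]: (21.80+16.34)/2 × 3 = 57.21
  [3.25→3.75]: (16.34+15.58)/2 × 0.5 = 7.98
  [3.75→5.25]: (15.58+13.49)/2 × 1.5 = 21.8025
  [5.25→5.75]: (13.49+12.85)/2 × 0.5 = 6.585
  [5.75→11.75]: (12.85+7.23)/2 × 6 = 60.24
  [11.75→12.25]: (7.23+6.89)/2 × 0.5 = 3.53
  Sum = 162.8625 mg/L·hr
Extrapolated tail: C_last / k_e = 6.89 / 0.096 = 71.771
AUC_0→∞ = 162.8625 + 71.771 = 234.6335 mg/L·hr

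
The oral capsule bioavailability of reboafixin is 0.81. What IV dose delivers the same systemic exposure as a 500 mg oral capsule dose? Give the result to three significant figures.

Systemic exposure from an extravascular dose = F × D_ev, so the equivalent IV dose is F × D_ev.
D_iv = F × D_ev = 0.81 × 500 = 405 mg

D_iv = 405 mg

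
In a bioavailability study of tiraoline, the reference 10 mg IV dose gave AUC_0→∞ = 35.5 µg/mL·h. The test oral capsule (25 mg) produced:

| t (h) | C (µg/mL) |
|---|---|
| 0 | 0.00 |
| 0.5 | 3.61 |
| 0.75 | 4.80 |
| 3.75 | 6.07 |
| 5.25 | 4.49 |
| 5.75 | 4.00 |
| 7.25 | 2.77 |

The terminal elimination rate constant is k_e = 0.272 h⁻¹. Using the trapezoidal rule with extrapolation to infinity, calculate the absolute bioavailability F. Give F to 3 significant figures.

F = 0.491

Trapezoidal AUC_0→7.25 (oral capsule):
  [0→0.5]: (0.00+3.61)/2 × 0.5 = 0.9025
  [0.5→0.75]: (3.61+4.80)/2 × 0.25 = 1.05125
  [0.75→3.75]: (4.80+6.07)/2 × 3 = 16.305
  [3.75→5.25]: (6.07+4.49)/2 × 1.5 = 7.92
  [5.25→5.75]: (4.49+4.00)/2 × 0.5 = 2.1225
  [5.75→7.25]: (4.00+2.77)/2 × 1.5 = 5.0775
  Sum = 33.37875 µg/mL·h
Tail: C_last/k_e = 2.77/0.272 = 10.184
AUC_0→∞ (oral capsule) = 33.37875 + 10.184 = 43.56275 µg/mL·h
F = (AUC_ev/D_ev)/(AUC_iv/D_iv) = (43.56275/25)/(35.5/10) = 1.74251/3.55 = 0.4908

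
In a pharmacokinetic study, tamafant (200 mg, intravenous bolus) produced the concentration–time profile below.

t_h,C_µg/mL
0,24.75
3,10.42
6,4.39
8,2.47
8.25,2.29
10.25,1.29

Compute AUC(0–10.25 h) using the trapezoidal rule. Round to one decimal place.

Trapezoidal AUC_0→10.25:
  [0→3]: (24.75+10.42)/2 × 3 = 52.755
  [3→6]: (10.42+4.39)/2 × 3 = 22.215
  [6→8]: (4.39+2.47)/2 × 2 = 6.86
  [8→8.25]: (2.47+2.29)/2 × 0.25 = 0.595
  [8.25→10.25]: (2.29+1.29)/2 × 2 = 3.58
  Sum = 86.005 µg/mL·h

AUC = 86.0 µg/mL·h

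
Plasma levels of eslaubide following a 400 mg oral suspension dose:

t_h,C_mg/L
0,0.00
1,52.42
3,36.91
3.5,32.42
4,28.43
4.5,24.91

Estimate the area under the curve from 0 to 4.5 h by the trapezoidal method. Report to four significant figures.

Trapezoidal AUC_0→4.5:
  [0→1]: (0.00+52.42)/2 × 1 = 26.21
  [1→3]: (52.42+36.91)/2 × 2 = 89.33
  [3→3.5]: (36.91+32.42)/2 × 0.5 = 17.3325
  [3.5→4]: (32.42+28.43)/2 × 0.5 = 15.2125
  [4→4.5]: (28.43+24.91)/2 × 0.5 = 13.335
  Sum = 161.42 mg/L·h

AUC = 161.4 mg/L·h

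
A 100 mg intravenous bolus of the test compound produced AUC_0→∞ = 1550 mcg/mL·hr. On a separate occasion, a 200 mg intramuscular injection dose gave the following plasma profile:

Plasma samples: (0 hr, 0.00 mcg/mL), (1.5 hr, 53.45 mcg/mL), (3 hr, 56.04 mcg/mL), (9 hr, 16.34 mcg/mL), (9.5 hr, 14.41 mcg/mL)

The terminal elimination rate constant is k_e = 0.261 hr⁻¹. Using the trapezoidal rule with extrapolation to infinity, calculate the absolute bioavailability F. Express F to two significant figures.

F = 0.13

Trapezoidal AUC_0→9.5 (intramuscular injection):
  [0→1.5]: (0.00+53.45)/2 × 1.5 = 40.0875
  [1.5→3]: (53.45+56.04)/2 × 1.5 = 82.1175
  [3→9]: (56.04+16.34)/2 × 6 = 217.14
  [9→9.5]: (16.34+14.41)/2 × 0.5 = 7.6875
  Sum = 347.0325 mcg/mL·hr
Tail: C_last/k_e = 14.41/0.261 = 55.211
AUC_0→∞ (intramuscular injection) = 347.0325 + 55.211 = 402.2435 mcg/mL·hr
F = (AUC_ev/D_ev)/(AUC_iv/D_iv) = (402.2435/200)/(1550/100) = 2.0112175/15.5 = 0.1298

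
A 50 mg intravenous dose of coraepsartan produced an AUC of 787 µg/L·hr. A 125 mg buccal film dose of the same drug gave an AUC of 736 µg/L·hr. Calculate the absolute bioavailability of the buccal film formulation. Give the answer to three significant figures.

F = (AUC_ev / D_ev) / (AUC_iv / D_iv)
  = (736/125) / (787/50)
  = 5.888 / 15.74 = 0.3741

F = 0.374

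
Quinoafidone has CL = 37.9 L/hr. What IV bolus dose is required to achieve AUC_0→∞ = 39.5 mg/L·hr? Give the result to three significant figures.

Dose_iv = CL × AUC_0→∞
     = 37.9 × 39.5 = 1497.05 mg

Dose = 1500 mg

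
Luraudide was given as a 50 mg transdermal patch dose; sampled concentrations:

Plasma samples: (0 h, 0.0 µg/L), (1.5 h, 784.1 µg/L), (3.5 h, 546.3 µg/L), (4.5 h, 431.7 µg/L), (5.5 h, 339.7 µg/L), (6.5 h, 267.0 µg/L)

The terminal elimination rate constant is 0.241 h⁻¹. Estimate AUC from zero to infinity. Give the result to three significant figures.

Trapezoidal AUC_0→6.5:
  [0→1.5]: (0.0+784.1)/2 × 1.5 = 588.075
  [1.5→3.5]: (784.1+546.3)/2 × 2 = 1330.4
  [3.5→4.5]: (546.3+431.7)/2 × 1 = 489.0
  [4.5→5.5]: (431.7+339.7)/2 × 1 = 385.7
  [5.5→6.5]: (339.7+267.0)/2 × 1 = 303.35
  Sum = 3096.525 µg/L·h
Extrapolated tail: C_last / k_e = 267.0 / 0.241 = 1107.884
AUC_0→∞ = 3096.525 + 1107.884 = 4204.409 µg/L·h

AUC = 4200 µg/L·h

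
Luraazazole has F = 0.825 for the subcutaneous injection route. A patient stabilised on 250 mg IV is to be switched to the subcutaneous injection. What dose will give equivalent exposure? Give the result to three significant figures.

For equal systemic exposure: F × D_ev = D_iv
D_ev = D_iv / F = 250 / 0.825 = 303.03 mg

D_subcutaneous = 303 mg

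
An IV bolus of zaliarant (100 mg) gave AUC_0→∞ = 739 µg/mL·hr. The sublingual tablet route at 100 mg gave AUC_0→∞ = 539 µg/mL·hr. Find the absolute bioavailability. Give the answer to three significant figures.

F = 0.729

F = (AUC_ev / D_ev) / (AUC_iv / D_iv)
  = (539/100) / (739/100)
  = 5.39 / 7.39 = 0.7294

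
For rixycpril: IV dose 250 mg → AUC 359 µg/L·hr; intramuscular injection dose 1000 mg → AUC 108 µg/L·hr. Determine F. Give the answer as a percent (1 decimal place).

F = 7.5%

F = (AUC_ev / D_ev) / (AUC_iv / D_iv)
  = (108/1000) / (359/250)
  = 0.108 / 1.436 = 0.0752
  = 7.52%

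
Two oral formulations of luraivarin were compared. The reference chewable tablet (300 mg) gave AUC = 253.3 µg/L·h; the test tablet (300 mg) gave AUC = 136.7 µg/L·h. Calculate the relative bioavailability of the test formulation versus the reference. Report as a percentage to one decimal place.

F_rel = (AUC_test/D_test) / (AUC_ref/D_ref)
      = (136.7/300) / (253.3/300)
      = 0.455667 / 0.844333 = 0.5397 = 53.97%

F_rel = 54.0%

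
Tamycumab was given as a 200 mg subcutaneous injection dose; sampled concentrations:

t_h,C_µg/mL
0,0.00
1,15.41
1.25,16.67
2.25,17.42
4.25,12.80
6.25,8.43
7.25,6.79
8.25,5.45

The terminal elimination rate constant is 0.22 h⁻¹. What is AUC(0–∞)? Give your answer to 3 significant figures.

Trapezoidal AUC_0→8.25:
  [0→1]: (0.00+15.41)/2 × 1 = 7.705
  [1→1.25]: (15.41+16.67)/2 × 0.25 = 4.01
  [1.25→2.25]: (16.67+17.42)/2 × 1 = 17.045
  [2.25→4.25]: (17.42+12.80)/2 × 2 = 30.22
  [4.25→6.25]: (12.80+8.43)/2 × 2 = 21.23
  [6.25→7.25]: (8.43+6.79)/2 × 1 = 7.61
  [7.25→8.25]: (6.79+5.45)/2 × 1 = 6.12
  Sum = 93.94 µg/mL·h
Extrapolated tail: C_last / k_e = 5.45 / 0.22 = 24.773
AUC_0→∞ = 93.94 + 24.773 = 118.713 µg/mL·h

AUC = 119 µg/mL·h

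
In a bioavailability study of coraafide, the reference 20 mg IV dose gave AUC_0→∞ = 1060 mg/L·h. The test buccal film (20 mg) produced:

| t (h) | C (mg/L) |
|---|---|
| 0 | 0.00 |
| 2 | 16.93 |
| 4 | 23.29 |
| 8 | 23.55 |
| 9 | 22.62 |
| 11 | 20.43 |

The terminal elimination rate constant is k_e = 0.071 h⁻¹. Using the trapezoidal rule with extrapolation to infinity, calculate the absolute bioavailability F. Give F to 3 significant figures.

F = 0.476

Trapezoidal AUC_0→11 (buccal film):
  [0→2]: (0.00+16.93)/2 × 2 = 16.93
  [2→4]: (16.93+23.29)/2 × 2 = 40.22
  [4→8]: (23.29+23.55)/2 × 4 = 93.68
  [8→9]: (23.55+22.62)/2 × 1 = 23.085
  [9→11]: (22.62+20.43)/2 × 2 = 43.05
  Sum = 216.965 mg/L·h
Tail: C_last/k_e = 20.43/0.071 = 287.746
AUC_0→∞ (buccal film) = 216.965 + 287.746 = 504.711 mg/L·h
F = (AUC_ev/D_ev)/(AUC_iv/D_iv) = (504.711/20)/(1060/20) = 25.23555/53 = 0.4761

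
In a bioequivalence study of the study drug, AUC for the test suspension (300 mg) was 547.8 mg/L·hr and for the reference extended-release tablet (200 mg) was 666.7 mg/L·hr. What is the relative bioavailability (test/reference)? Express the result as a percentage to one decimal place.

F_rel = 54.8%

F_rel = (AUC_test/D_test) / (AUC_ref/D_ref)
      = (547.8/300) / (666.7/200)
      = 1.826 / 3.3335 = 0.5478 = 54.78%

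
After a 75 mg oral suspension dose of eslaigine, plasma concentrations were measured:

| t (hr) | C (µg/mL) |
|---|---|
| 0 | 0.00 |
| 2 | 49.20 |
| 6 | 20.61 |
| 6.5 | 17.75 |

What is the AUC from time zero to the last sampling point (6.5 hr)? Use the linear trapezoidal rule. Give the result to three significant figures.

AUC = 198 µg/mL·hr

Trapezoidal AUC_0→6.5:
  [0→2]: (0.00+49.20)/2 × 2 = 49.2
  [2→6]: (49.20+20.61)/2 × 4 = 139.62
  [6→6.5]: (20.61+17.75)/2 × 0.5 = 9.59
  Sum = 198.41 µg/mL·hr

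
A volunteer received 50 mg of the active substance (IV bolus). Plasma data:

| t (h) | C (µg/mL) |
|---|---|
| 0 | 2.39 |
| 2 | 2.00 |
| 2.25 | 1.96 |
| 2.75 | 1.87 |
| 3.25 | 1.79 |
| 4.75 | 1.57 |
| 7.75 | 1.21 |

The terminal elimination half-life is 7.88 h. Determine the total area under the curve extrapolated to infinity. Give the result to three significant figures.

Trapezoidal AUC_0→7.75:
  [0→2]: (2.39+2.00)/2 × 2 = 4.39
  [2→2.25]: (2.00+1.96)/2 × 0.25 = 0.495
  [2.25→2.75]: (1.96+1.87)/2 × 0.5 = 0.9575
  [2.75→3.25]: (1.87+1.79)/2 × 0.5 = 0.915
  [3.25→4.75]: (1.79+1.57)/2 × 1.5 = 2.52
  [4.75→7.75]: (1.57+1.21)/2 × 3 = 4.17
  Sum = 13.4475 µg/mL·h
k_e = ln2 / t½ = 0.693147 / 7.88 = 0.0880 h^-1
Extrapolated tail: C_last / k_e = 1.21 / 0.088 = 13.750
AUC_0→∞ = 13.4475 + 13.750 = 27.1975 µg/mL·h

AUC = 27.2 µg/mL·h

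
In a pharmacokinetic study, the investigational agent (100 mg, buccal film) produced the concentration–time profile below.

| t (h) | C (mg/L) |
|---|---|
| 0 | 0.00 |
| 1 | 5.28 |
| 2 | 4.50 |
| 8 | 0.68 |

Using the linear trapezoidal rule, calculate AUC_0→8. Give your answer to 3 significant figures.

AUC = 23.1 mg/L·h

Trapezoidal AUC_0→8:
  [0→1]: (0.00+5.28)/2 × 1 = 2.64
  [1→2]: (5.28+4.50)/2 × 1 = 4.89
  [2→8]: (4.50+0.68)/2 × 6 = 15.54
  Sum = 23.07 mg/L·h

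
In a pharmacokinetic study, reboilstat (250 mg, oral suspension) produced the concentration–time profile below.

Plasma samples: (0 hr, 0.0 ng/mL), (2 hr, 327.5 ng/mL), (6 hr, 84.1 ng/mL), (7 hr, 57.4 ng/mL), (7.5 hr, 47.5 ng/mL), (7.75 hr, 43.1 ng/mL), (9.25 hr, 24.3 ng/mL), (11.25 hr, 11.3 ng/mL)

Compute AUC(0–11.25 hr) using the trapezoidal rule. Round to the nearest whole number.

Trapezoidal AUC_0→11.25:
  [0→2]: (0.0+327.5)/2 × 2 = 327.5
  [2→6]: (327.5+84.1)/2 × 4 = 823.2
  [6→7]: (84.1+57.4)/2 × 1 = 70.75
  [7→7.5]: (57.4+47.5)/2 × 0.5 = 26.225
  [7.5→7.75]: (47.5+43.1)/2 × 0.25 = 11.325
  [7.75→9.25]: (43.1+24.3)/2 × 1.5 = 50.55
  [9.25→11.25]: (24.3+11.3)/2 × 2 = 35.6
  Sum = 1345.15 ng/mL·hr

AUC = 1345 ng/mL·hr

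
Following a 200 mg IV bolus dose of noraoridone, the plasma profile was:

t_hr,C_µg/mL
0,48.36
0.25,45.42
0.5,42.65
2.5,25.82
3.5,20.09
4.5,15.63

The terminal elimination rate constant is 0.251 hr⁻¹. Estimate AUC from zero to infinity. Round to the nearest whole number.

Trapezoidal AUC_0→4.5:
  [0→0.25]: (48.36+45.42)/2 × 0.25 = 11.7225
  [0.25→0.5]: (45.42+42.65)/2 × 0.25 = 11.00875
  [0.5→2.5]: (42.65+25.82)/2 × 2 = 68.47
  [2.5→3.5]: (25.82+20.09)/2 × 1 = 22.955
  [3.5→4.5]: (20.09+15.63)/2 × 1 = 17.86
  Sum = 132.01625 µg/mL·hr
Extrapolated tail: C_last / k_e = 15.63 / 0.251 = 62.271
AUC_0→∞ = 132.01625 + 62.271 = 194.28725 µg/mL·hr

AUC = 194 µg/mL·hr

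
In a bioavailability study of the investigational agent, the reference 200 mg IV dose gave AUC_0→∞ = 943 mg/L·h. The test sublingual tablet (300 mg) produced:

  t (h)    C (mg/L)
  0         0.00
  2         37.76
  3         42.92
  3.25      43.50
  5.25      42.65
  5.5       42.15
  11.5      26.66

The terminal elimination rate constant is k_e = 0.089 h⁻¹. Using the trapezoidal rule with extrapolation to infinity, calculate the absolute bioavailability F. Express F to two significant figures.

Trapezoidal AUC_0→11.5 (sublingual tablet):
  [0→2]: (0.00+37.76)/2 × 2 = 37.76
  [2→3]: (37.76+42.92)/2 × 1 = 40.34
  [3→3.25]: (42.92+43.50)/2 × 0.25 = 10.8025
  [3.25→5.25]: (43.50+42.65)/2 × 2 = 86.15
  [5.25→5.5]: (42.65+42.15)/2 × 0.25 = 10.6
  [5.5→11.5]: (42.15+26.66)/2 × 6 = 206.43
  Sum = 392.0825 mg/L·h
Tail: C_last/k_e = 26.66/0.089 = 299.551
AUC_0→∞ (sublingual tablet) = 392.0825 + 299.551 = 691.6335 mg/L·h
F = (AUC_ev/D_ev)/(AUC_iv/D_iv) = (691.6335/300)/(943/200) = 2.305445/4.715 = 0.4890

F = 0.49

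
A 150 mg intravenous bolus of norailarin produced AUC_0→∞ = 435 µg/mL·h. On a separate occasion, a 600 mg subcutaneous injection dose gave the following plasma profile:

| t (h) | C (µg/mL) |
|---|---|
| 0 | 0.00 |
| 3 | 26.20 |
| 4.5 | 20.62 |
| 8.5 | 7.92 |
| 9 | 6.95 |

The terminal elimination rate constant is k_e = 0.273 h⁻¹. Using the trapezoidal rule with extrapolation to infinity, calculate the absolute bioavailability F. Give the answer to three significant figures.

Trapezoidal AUC_0→9 (subcutaneous injection):
  [0→3]: (0.00+26.20)/2 × 3 = 39.3
  [3→4.5]: (26.20+20.62)/2 × 1.5 = 35.115
  [4.5→8.5]: (20.62+7.92)/2 × 4 = 57.08
  [8.5→9]: (7.92+6.95)/2 × 0.5 = 3.7175
  Sum = 135.2125 µg/mL·h
Tail: C_last/k_e = 6.95/0.273 = 25.458
AUC_0→∞ (subcutaneous injection) = 135.2125 + 25.458 = 160.6705 µg/mL·h
F = (AUC_ev/D_ev)/(AUC_iv/D_iv) = (160.6705/600)/(435/150) = 0.267784/2.9 = 0.0923

F = 0.0923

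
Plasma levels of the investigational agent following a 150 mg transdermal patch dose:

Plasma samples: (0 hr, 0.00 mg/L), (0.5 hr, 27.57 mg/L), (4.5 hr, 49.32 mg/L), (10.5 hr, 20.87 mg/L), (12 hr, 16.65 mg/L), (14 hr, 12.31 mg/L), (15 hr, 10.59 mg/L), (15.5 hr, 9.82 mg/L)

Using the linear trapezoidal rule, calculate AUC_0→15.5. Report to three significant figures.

AUC = 445 mg/L·hr

Trapezoidal AUC_0→15.5:
  [0→0.5]: (0.00+27.57)/2 × 0.5 = 6.8925
  [0.5→4.5]: (27.57+49.32)/2 × 4 = 153.78
  [4.5→10.5]: (49.32+20.87)/2 × 6 = 210.57
  [10.5→12]: (20.87+16.65)/2 × 1.5 = 28.14
  [12→14]: (16.65+12.31)/2 × 2 = 28.96
  [14→15]: (12.31+10.59)/2 × 1 = 11.45
  [15→15.5]: (10.59+9.82)/2 × 0.5 = 5.1025
  Sum = 444.895 mg/L·hr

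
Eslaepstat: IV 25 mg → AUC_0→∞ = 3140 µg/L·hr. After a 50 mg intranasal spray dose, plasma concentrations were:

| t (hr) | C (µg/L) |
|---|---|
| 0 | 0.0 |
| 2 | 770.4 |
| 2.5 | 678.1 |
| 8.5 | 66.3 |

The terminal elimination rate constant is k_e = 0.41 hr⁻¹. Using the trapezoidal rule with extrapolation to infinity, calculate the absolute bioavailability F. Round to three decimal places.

F = 0.562

Trapezoidal AUC_0→8.5 (intranasal spray):
  [0→2]: (0.0+770.4)/2 × 2 = 770.4
  [2→2.5]: (770.4+678.1)/2 × 0.5 = 362.125
  [2.5→8.5]: (678.1+66.3)/2 × 6 = 2233.2
  Sum = 3365.725 µg/L·hr
Tail: C_last/k_e = 66.3/0.41 = 161.707
AUC_0→∞ (intranasal spray) = 3365.725 + 161.707 = 3527.432 µg/L·hr
F = (AUC_ev/D_ev)/(AUC_iv/D_iv) = (3527.432/50)/(3140/25) = 70.54864/125.6 = 0.5617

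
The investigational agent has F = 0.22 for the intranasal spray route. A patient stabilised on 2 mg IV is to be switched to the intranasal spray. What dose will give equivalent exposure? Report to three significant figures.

D_intranasal = 9.09 mg

For equal systemic exposure: F × D_ev = D_iv
D_ev = D_iv / F = 2 / 0.22 = 9.09091 mg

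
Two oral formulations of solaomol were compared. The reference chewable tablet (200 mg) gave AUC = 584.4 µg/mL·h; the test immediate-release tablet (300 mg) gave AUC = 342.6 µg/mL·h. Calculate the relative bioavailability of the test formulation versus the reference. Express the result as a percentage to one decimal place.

F_rel = (AUC_test/D_test) / (AUC_ref/D_ref)
      = (342.6/300) / (584.4/200)
      = 1.142 / 2.922 = 0.3908 = 39.08%

F_rel = 39.1%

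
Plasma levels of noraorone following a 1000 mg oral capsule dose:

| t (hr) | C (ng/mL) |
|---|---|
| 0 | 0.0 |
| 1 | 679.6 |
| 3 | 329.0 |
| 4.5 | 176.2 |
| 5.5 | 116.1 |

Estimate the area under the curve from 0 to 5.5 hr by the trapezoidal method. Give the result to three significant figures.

Trapezoidal AUC_0→5.5:
  [0→1]: (0.0+679.6)/2 × 1 = 339.8
  [1→3]: (679.6+329.0)/2 × 2 = 1008.6
  [3→4.5]: (329.0+176.2)/2 × 1.5 = 378.9
  [4.5→5.5]: (176.2+116.1)/2 × 1 = 146.15
  Sum = 1873.45 ng/mL·hr

AUC = 1870 ng/mL·hr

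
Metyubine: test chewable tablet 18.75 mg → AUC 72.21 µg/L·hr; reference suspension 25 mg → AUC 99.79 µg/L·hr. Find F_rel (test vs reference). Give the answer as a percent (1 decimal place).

F_rel = 96.5%

F_rel = (AUC_test/D_test) / (AUC_ref/D_ref)
      = (72.21/18.75) / (99.79/25)
      = 3.8512 / 3.9916 = 0.9648 = 96.48%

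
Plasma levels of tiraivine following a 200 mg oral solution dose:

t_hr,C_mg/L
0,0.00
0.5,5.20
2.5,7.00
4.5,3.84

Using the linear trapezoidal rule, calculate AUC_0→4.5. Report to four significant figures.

AUC = 24.34 mg/L·hr

Trapezoidal AUC_0→4.5:
  [0→0.5]: (0.00+5.20)/2 × 0.5 = 1.3
  [0.5→2.5]: (5.20+7.00)/2 × 2 = 12.2
  [2.5→4.5]: (7.00+3.84)/2 × 2 = 10.84
  Sum = 24.34 mg/L·hr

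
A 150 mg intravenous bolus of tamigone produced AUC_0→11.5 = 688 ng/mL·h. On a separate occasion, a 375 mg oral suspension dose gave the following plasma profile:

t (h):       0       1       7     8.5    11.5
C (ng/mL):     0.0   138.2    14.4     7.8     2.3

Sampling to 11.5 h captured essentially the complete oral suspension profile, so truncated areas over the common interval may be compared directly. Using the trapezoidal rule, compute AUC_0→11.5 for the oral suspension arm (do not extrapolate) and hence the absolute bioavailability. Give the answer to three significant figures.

Trapezoidal AUC_0→11.5 (oral suspension):
  [0→1]: (0.0+138.2)/2 × 1 = 69.1
  [1→7]: (138.2+14.4)/2 × 6 = 457.8
  [7→8.5]: (14.4+7.8)/2 × 1.5 = 16.65
  [8.5→11.5]: (7.8+2.3)/2 × 3 = 15.15
  Sum = 558.7 ng/mL·h
F = (AUC_ev/D_ev)/(AUC_iv/D_iv) = (558.7/375)/(688/150) = 1.48987/4.58667 = 0.3248

F = 0.325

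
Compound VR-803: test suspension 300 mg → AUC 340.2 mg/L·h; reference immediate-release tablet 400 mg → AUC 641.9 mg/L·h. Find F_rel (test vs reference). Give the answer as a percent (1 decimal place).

F_rel = 70.7%

F_rel = (AUC_test/D_test) / (AUC_ref/D_ref)
      = (340.2/300) / (641.9/400)
      = 1.134 / 1.60475 = 0.7067 = 70.67%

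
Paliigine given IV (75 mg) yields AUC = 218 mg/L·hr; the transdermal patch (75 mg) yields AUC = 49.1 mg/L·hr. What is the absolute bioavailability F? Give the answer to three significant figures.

F = 0.225

F = (AUC_ev / D_ev) / (AUC_iv / D_iv)
  = (49.1/75) / (218/75)
  = 0.654667 / 2.90667 = 0.2252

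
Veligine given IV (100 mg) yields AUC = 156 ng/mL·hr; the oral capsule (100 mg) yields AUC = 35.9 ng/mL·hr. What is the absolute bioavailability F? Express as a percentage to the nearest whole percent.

F = 23%

F = (AUC_ev / D_ev) / (AUC_iv / D_iv)
  = (35.9/100) / (156/100)
  = 0.359 / 1.56 = 0.2301
  = 23.01%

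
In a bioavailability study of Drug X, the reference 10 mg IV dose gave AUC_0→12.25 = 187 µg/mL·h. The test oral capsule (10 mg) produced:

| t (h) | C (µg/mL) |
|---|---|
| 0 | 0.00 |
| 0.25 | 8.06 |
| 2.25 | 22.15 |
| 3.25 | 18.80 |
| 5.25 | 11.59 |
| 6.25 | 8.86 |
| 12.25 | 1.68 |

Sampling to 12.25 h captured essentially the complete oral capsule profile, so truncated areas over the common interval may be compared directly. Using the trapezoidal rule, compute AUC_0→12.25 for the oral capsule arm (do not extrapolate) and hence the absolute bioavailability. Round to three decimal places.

Trapezoidal AUC_0→12.25 (oral capsule):
  [0→0.25]: (0.00+8.06)/2 × 0.25 = 1.0075
  [0.25→2.25]: (8.06+22.15)/2 × 2 = 30.21
  [2.25→3.25]: (22.15+18.80)/2 × 1 = 20.475
  [3.25→5.25]: (18.80+11.59)/2 × 2 = 30.39
  [5.25→6.25]: (11.59+8.86)/2 × 1 = 10.225
  [6.25→12.25]: (8.86+1.68)/2 × 6 = 31.62
  Sum = 123.9275 µg/mL·h
F = (AUC_ev/D_ev)/(AUC_iv/D_iv) = (123.9275/10)/(187/10) = 12.39275/18.7 = 0.6627

F = 0.663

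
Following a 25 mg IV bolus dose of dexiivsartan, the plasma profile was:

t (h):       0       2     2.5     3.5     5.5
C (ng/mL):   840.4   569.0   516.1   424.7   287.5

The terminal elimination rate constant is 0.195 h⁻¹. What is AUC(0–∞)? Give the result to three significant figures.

AUC = 4340 ng/mL·h

Trapezoidal AUC_0→5.5:
  [0→2]: (840.4+569.0)/2 × 2 = 1409.4
  [2→2.5]: (569.0+516.1)/2 × 0.5 = 271.275
  [2.5→3.5]: (516.1+424.7)/2 × 1 = 470.4
  [3.5→5.5]: (424.7+287.5)/2 × 2 = 712.2
  Sum = 2863.275 ng/mL·h
Extrapolated tail: C_last / k_e = 287.5 / 0.195 = 1474.359
AUC_0→∞ = 2863.275 + 1474.359 = 4337.634 ng/mL·h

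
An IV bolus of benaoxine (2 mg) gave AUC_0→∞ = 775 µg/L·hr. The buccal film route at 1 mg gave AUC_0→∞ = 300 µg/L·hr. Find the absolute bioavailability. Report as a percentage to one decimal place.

F = (AUC_ev / D_ev) / (AUC_iv / D_iv)
  = (300/1) / (775/2)
  = 300 / 387.5 = 0.7742
  = 77.42%

F = 77.4%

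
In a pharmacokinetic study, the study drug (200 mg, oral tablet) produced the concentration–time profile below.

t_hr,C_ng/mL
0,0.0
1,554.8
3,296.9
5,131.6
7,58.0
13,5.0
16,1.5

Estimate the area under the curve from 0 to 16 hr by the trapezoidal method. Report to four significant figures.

Trapezoidal AUC_0→16:
  [0→1]: (0.0+554.8)/2 × 1 = 277.4
  [1→3]: (554.8+296.9)/2 × 2 = 851.7
  [3→5]: (296.9+131.6)/2 × 2 = 428.5
  [5→7]: (131.6+58.0)/2 × 2 = 189.6
  [7→13]: (58.0+5.0)/2 × 6 = 189.0
  [13→16]: (5.0+1.5)/2 × 3 = 9.75
  Sum = 1945.95 ng/mL·hr

AUC = 1946 ng/mL·hr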